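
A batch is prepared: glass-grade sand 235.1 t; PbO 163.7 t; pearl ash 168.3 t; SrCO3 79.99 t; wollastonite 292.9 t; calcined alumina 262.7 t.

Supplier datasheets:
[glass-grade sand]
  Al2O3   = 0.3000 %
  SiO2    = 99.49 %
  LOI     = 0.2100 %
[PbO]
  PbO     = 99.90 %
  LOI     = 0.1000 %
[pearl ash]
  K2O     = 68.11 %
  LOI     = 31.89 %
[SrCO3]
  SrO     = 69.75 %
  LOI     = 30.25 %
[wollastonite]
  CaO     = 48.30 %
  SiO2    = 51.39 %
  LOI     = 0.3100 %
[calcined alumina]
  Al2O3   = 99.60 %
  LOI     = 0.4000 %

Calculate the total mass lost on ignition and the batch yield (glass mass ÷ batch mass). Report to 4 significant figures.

LOI loss = 80.48 t; glass = 1122 t; yield = 93.31%

The whole derivation carries full float precision in all steps — working values are printed (rounded to four significant figures) on the page; each reported result receives exactly one rounding; derived quantities, which include totals, net glass mass, ignition loss, the six compositions, yield, are computed at exact precision, as given in either problem or answer, from the weighed amounts per 1122 t of glass.
Per-material ignition loss:
  glass-grade sand: 235.1 × 0.002100 = 0.4937 t
  PbO: 163.7 × 0.001000 = 0.1637 t
  pearl ash: 168.3 × 0.3189 = 53.67 t
  SrCO3: 79.99 × 0.3025 = 24.20 t
  wollastonite: 292.9 × 0.003100 = 0.9080 t
  calcined alumina: 262.7 × 0.004000 = 1.051 t
Total LOI = 80.48 t
Glass = batch − LOI = 1203 − 80.48 = 1122 t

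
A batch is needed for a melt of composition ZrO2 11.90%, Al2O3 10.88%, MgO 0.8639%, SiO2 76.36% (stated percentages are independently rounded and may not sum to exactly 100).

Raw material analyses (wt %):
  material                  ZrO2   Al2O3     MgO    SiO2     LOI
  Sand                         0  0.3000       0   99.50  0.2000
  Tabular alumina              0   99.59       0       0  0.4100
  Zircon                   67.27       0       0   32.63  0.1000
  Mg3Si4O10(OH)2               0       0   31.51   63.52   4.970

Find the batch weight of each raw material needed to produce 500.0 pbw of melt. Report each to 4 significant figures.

The intermediate values are displayed, rounded to 4 significant figures, between the steps — the whole derivation maintains exact precision at every stage — a single rounding finalizes each reported figure — the derived quantities, including the yield, net glass mass, the totals, four oxide percentages, ignition loss, are carried starting from the weights on 500.0 pbw of glass at exact precision, as quoted within the problem or answer text.
Target oxide masses per 500.0 pbw melt:
  ZrO2: 11.90% × 500.0 = 59.50 pbw
  Al2O3: 10.88% × 500.0 = 54.40 pbw
  MgO: 0.8639% × 500.0 = 4.320 pbw
  SiO2: 76.36% × 500.0 = 381.8 pbw
Balance tally, oxide-wise, per the reported batch figures, versus the basis set out (delivered sums recover each target up to rounding of the answer):
  ZrO2: 88.45·0.6727 = 59.50 pbw (target 59.50 pbw)
  Al2O3: 346.0·0.003000 + 53.58·0.9959 = 54.40 pbw (target 54.40 pbw)
  MgO: 13.71·0.3151 = 4.320 pbw (target 4.320 pbw)
  SiO2: 346.0·0.9950 + 88.45·0.3263 + 13.71·0.6352 = 381.8 pbw (target 381.8 pbw)
Auditing the glass mass value: total charge less LOI = 500.1 pbw (per-oxide target masses sum to 500.0 pbw; with the basis standing at 500.0 pbw — a pure rounding effect).
Whole-batch sum: Σ batch = 501.7 pbw; the LOI term Σ batch·LOI equals 1.682 pbw; as yield: glass ÷ batch → 99.66%.

Batch per 500.0 pbw melt:
  Sand: 346.0 pbw
  Tabular alumina: 53.58 pbw
  Zircon: 88.45 pbw
  Mg3Si4O10(OH)2: 13.71 pbw
Total batch = 501.7 pbw; LOI loss = 1.682 pbw; yield = 99.66%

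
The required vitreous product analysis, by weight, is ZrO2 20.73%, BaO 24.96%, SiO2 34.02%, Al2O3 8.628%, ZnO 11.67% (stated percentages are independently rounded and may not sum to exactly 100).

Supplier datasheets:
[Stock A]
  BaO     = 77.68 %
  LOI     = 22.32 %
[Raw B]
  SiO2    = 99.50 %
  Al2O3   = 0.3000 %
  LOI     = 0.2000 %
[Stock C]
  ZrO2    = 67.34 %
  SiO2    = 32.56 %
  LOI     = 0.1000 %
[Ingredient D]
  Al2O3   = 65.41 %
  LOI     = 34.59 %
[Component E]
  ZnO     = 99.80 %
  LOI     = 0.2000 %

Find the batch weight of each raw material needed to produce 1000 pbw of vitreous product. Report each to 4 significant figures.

Values along the way appear rounded to 4 significant figures between the steps. All internal work runs at full precision through the solve; each reported value carries a single rounding — derived quantities (the yield, the totals, five oxide percentages, ignition loss, glass mass) are carried in full precision using the weight values for 1000 pbw of glass exactly as shown in problem or answer.
Oxide mass targets, per 1000 pbw vitreous product:
  ZrO2: 20.73% × 1000 = 207.3 pbw
  BaO: 24.96% × 1000 = 249.6 pbw
  SiO2: 34.02% × 1000 = 340.2 pbw
  Al2O3: 8.628% × 1000 = 86.28 pbw
  ZnO: 11.67% × 1000 = 116.7 pbw
Oxide-by-oxide audit using the reported weights, against the basis in use (every target is met by its sum inside rounding margins):
  ZrO2: 307.8·0.6734 = 207.3 pbw (target 207.3 pbw)
  BaO: 321.3·0.7768 = 249.6 pbw (target 249.6 pbw)
  SiO2: 241.2·0.9950 + 307.8·0.3256 = 340.2 pbw (target 340.2 pbw)
  Al2O3: 241.2·0.003000 + 130.8·0.6541 = 86.28 pbw (target 86.28 pbw)
  ZnO: 116.9·0.9980 = 116.7 pbw (target 116.7 pbw)
Glass mass check: whole batch net of LOI = 1000 pbw (summing oxide targets gives 1000 pbw; against the stated basis, 1000 pbw — a pure rounding effect).
Adding the batch up: Σ batch = 1118 pbw; ignition loss, Σ(batch × LOI) = 118.0 pbw; glass ÷ batch gives a yield of 89.45%.

Batch per 1000 pbw vitreous product:
  Stock A: 321.3 pbw
  Raw B: 241.2 pbw
  Stock C: 307.8 pbw
  Ingredient D: 130.8 pbw
  Component E: 116.9 pbw
Total batch = 1118 pbw; LOI loss = 118.0 pbw; yield = 89.45%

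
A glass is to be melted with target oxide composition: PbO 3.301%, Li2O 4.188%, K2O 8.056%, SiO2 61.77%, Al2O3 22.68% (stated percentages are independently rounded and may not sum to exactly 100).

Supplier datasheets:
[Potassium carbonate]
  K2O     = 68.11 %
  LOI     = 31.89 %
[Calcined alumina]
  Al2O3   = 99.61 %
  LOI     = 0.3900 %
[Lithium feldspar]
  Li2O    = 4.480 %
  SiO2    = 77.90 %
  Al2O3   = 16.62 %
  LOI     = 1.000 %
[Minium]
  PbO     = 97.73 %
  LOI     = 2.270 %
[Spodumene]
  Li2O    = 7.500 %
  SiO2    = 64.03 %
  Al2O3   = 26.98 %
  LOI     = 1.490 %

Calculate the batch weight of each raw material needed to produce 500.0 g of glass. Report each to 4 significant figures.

In-progress results appear rounded off to 4 significant digits in the printout — the working math runs at full precision in all steps. Exactly one rounding is applied to every reported figure. Derived quantities (LOI, the five compositions, net glass mass, totals, the yield) are rebuilt using the weight values per 500.0 g of glass at full float precision, as set out in the question or the answer.
Oxide mass targets, per 500.0 g glass:
  PbO: 3.301% × 500.0 = 16.50 g
  Li2O: 4.188% × 500.0 = 20.94 g
  K2O: 8.056% × 500.0 = 40.28 g
  SiO2: 61.77% × 500.0 = 308.8 g
  Al2O3: 22.68% × 500.0 = 113.4 g
Verifying the oxide balance applying the batch weights above, per the basis as stated (summed amounts equal target values up to rounding of the answer):
  PbO: 16.89·0.9773 = 16.51 g (target 16.50 g)
  Li2O: 328.0·0.04480 + 83.25·0.07500 = 20.94 g (target 20.94 g)
  K2O: 59.14·0.6811 = 40.28 g (target 40.28 g)
  SiO2: 328.0·0.7790 + 83.25·0.6403 = 308.8 g (target 308.8 g)
  Al2O3: 36.56·0.9961 + 328.0·0.1662 + 83.25·0.2698 = 113.4 g (target 113.4 g)
Consistency of the glass mass: total charge less LOI = 499.9 g (per-oxide target masses sum to 500.0 g; against the stated basis, 500.0 g — any gap is answer rounding).
Summing the batch: Σ batch = 523.8 g; loss to ignition Σ batch·LOI = 23.91 g; the yield ratio, glass ÷ batch: 95.44%.

Batch per 500.0 g glass:
  Potassium carbonate: 59.14 g
  Calcined alumina: 36.56 g
  Lithium feldspar: 328.0 g
  Minium: 16.89 g
  Spodumene: 83.25 g
Total batch = 523.8 g; LOI loss = 23.91 g; yield = 95.44%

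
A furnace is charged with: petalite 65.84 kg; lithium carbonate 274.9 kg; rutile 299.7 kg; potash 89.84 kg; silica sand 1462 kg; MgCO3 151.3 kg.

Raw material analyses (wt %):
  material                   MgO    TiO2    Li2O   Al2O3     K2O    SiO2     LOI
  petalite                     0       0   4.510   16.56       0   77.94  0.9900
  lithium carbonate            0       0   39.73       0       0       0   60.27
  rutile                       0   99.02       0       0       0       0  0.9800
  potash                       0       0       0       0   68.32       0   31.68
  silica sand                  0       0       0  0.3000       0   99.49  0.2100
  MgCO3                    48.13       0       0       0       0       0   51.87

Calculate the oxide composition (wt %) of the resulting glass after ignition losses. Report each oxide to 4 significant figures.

Glass mass = 2064 kg (batch 2344 − LOI 279.3).
Composition: MgO 3.528%, TiO2 14.38%, Li2O 5.435%, Al2O3 0.7406%, K2O 2.973%, SiO2 72.95%

Rounding to 4 significant figures governs every intermediate as displayed. Exact precision is held at every stage. Every reported figure sees exactly one rounding — all derived quantities (yield, LOI, totals, net glass mass, the six compositions) are recomputed starting from the weights for 2064 kg of glass in exact precision, exactly as printed in the question or the answer.
Oxide-by-oxide delivered mass:
  MgO: 151.3·0.4813 = 72.82 kg
  TiO2: 299.7·0.9902 = 296.8 kg
  Li2O: 65.84·0.04510 + 274.9·0.3973 = 112.2 kg
  Al2O3: 65.84·0.1656 + 1462·0.003000 = 15.29 kg
  K2O: 89.84·0.6832 = 61.38 kg
  SiO2: 65.84·0.7794 + 1462·0.9949 = 1506 kg
LOI: 65.84·0.009900 + 274.9·0.6027 + 299.7·0.009800 + 89.84·0.3168 + 1462·0.002100 + 151.3·0.5187 = 279.3 kg
Glass mass = batch − LOI = 2344 − 279.3 = 2064 kg (consistent with Σ oxide mass)
oxide / glass × 100 gives the wt %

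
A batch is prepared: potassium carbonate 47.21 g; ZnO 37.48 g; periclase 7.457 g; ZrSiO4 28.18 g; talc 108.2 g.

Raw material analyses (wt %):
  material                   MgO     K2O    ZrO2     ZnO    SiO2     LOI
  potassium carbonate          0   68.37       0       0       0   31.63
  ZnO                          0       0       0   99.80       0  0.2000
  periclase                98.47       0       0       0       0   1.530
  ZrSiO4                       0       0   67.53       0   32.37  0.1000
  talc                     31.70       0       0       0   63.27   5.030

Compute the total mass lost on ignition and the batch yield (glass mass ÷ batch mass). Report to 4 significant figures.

LOI loss = 20.59 g; glass = 207.9 g; yield = 90.99%

The intermediate values are displayed with 4-significant-digit rounding within the worked lines — all arithmetic runs at full float precision throughout; every reported value takes exactly one rounding. Derived quantities (the five compositions, net glass mass, LOI, yield, the totals) are recomputed starting from the weights on 207.9 g of glass in full float precision, as quoted within the question or the answer.
LOI of each material in turn:
  potassium carbonate: 47.21 × 0.3163 = 14.93 g
  ZnO: 37.48 × 0.002000 = 0.07496 g
  periclase: 7.457 × 0.01530 = 0.1141 g
  ZrSiO4: 28.18 × 0.001000 = 0.02818 g
  talc: 108.2 × 0.05030 = 5.442 g
Total LOI = 20.59 g
Glass = batch − LOI = 228.5 − 20.59 = 207.9 g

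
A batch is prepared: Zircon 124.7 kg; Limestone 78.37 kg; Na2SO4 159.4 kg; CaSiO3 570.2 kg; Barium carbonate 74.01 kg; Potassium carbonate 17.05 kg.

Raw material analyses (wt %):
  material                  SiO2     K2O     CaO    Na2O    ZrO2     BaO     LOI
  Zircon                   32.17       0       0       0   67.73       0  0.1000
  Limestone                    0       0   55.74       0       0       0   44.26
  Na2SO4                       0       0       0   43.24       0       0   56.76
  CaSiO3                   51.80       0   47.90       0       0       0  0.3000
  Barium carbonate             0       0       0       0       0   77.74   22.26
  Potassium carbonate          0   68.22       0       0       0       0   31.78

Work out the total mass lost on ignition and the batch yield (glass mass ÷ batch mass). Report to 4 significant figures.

The whole derivation carries full precision at each step. Working values are printed (rounded to four significant figures) across the worked steps — each reported result is rounded exactly once. Derived quantities (the totals, net glass mass, yield, LOI, six oxide percentages) are re-derived from the batch weights per 874.8 kg of glass in full float precision, as set out in question or answer.
Ignition loss by material:
  Zircon: 124.7 × 0.001000 = 0.1247 kg
  Limestone: 78.37 × 0.4426 = 34.69 kg
  Na2SO4: 159.4 × 0.5676 = 90.48 kg
  CaSiO3: 570.2 × 0.003000 = 1.711 kg
  Barium carbonate: 74.01 × 0.2226 = 16.47 kg
  Potassium carbonate: 17.05 × 0.3178 = 5.418 kg
Total LOI = 148.9 kg
Glass = batch − LOI = 1024 − 148.9 = 874.8 kg

LOI loss = 148.9 kg; glass = 874.8 kg; yield = 85.46%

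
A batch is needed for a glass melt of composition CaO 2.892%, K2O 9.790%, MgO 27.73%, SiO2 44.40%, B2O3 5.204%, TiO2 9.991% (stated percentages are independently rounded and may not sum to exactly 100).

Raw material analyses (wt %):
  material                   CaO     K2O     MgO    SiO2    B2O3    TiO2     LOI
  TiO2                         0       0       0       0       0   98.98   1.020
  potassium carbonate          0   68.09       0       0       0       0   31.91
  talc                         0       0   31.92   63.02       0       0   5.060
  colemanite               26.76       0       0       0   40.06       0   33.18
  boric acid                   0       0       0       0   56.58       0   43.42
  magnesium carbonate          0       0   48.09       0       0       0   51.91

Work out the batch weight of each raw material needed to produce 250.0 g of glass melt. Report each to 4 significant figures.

Batch per 250.0 g glass melt:
  TiO2: 25.23 g
  potassium carbonate: 35.95 g
  talc: 176.1 g
  colemanite: 27.02 g
  boric acid: 3.865 g
  magnesium carbonate: 27.25 g
Total batch = 295.4 g; LOI loss = 45.43 g; yield = 84.62%

The working math maintains full precision from start to finish; working values appear (rounded to four significant figures) when written out — each reported result sees exactly one rounding. Derived quantities are recomputed starting from the weights at 250.0 g of glass in exact precision (totals, glass mass, the six compositions, yield, LOI) as given in the problem or the answer.
The oxide mass targets at 250.0 g glass melt:
  CaO: 2.892% × 250.0 = 7.230 g
  K2O: 9.790% × 250.0 = 24.48 g
  MgO: 27.73% × 250.0 = 69.32 g
  SiO2: 44.40% × 250.0 = 111.0 g
  B2O3: 5.204% × 250.0 = 13.01 g
  TiO2: 9.991% × 250.0 = 24.98 g
Oxide-by-oxide audit applying the batch weights above, per the basis as stated (oxide sums agree with the targets within answer rounding):
  CaO: 27.02·0.2676 = 7.231 g (target 7.230 g)
  K2O: 35.95·0.6809 = 24.48 g (target 24.48 g)
  MgO: 176.1·0.3192 + 27.25·0.4809 = 69.32 g (target 69.32 g)
  SiO2: 176.1·0.6302 = 111.0 g (target 111.0 g)
  B2O3: 27.02·0.4006 + 3.865·0.5658 = 13.01 g (target 13.01 g)
  TiO2: 25.23·0.9898 = 24.97 g (target 24.98 g)
Glass mass check: batch Σ − ignition loss = 250.0 g (the targets, summed, come to 250.0 g; against the stated basis, 250.0 g — a pure rounding effect).
Total batch = Σ batch = 295.4 g; the LOI term Σ batch·LOI equals 45.43 g; glass ÷ batch gives a yield of 84.62%.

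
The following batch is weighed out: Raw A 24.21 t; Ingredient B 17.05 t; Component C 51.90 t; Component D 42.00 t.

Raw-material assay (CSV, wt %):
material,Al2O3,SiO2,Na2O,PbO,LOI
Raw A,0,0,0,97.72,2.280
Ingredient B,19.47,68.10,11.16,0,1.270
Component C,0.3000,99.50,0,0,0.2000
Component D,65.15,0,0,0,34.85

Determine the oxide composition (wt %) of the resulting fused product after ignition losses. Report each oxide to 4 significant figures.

Glass mass = 119.7 t (batch 135.2 − LOI 15.51).
Composition: Al2O3 25.77%, SiO2 52.86%, Na2O 1.590%, PbO 19.77%

The working math keeps full precision from first step to last. Rounding to 4 significant figures extends to every in-between result as shown; exactly one rounding lands on each reported result — derived quantities, including LOI, the yield, the totals, four oxide percentages, net glass mass, are computed using the weight values per 119.7 t of glass in exact precision, as they appear in question or answer.
Oxide masses out of the charge:
  Al2O3: 17.05·0.1947 + 51.90·0.003000 + 42.00·0.6515 = 30.84 t
  SiO2: 17.05·0.6810 + 51.90·0.9950 = 63.25 t
  Na2O: 17.05·0.1116 = 1.903 t
  PbO: 24.21·0.9772 = 23.66 t
LOI: 24.21·0.02280 + 17.05·0.01270 + 51.90·0.002000 + 42.00·0.3485 = 15.51 t
batch − LOI leaves glass = 135.2 − 15.51 = 119.7 t (equal to the oxide-mass sum)
percent share: oxide ÷ glass, ×100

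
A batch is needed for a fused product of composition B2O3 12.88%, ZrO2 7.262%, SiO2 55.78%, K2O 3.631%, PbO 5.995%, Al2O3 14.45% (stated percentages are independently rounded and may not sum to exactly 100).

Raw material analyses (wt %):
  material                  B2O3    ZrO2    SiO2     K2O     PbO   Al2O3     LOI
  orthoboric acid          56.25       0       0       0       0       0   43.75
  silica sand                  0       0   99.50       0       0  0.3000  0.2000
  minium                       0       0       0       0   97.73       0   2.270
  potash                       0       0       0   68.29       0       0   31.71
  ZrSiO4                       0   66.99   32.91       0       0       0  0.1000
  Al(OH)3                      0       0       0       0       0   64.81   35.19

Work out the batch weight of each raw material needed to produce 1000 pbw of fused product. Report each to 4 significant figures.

All internal work runs at full precision through every step — values along the way are displayed, rounded to 4 significant figures, in the working. Each reported value is rounded once only — the derived quantities (net glass mass, the totals, LOI, the six compositions, the yield) are computed using the weight values on 1000 pbw of glass in exact precision as given in problem or answer.
Target masses of each oxide per 1000 pbw fused product:
  B2O3: 12.88% × 1000 = 128.8 pbw
  ZrO2: 7.262% × 1000 = 72.62 pbw
  SiO2: 55.78% × 1000 = 557.8 pbw
  K2O: 3.631% × 1000 = 36.31 pbw
  PbO: 5.995% × 1000 = 59.95 pbw
  Al2O3: 14.45% × 1000 = 144.5 pbw
Balance tally, oxide-wise, applying the batch weights above, per the basis as stated (oxide sums agree with the targets inside rounding margins):
  B2O3: 229.0·0.5625 = 128.8 pbw (target 128.8 pbw)
  ZrO2: 108.4·0.6699 = 72.62 pbw (target 72.62 pbw)
  SiO2: 524.7·0.9950 + 108.4·0.3291 = 557.8 pbw (target 557.8 pbw)
  K2O: 53.17·0.6829 = 36.31 pbw (target 36.31 pbw)
  PbO: 61.34·0.9773 = 59.95 pbw (target 59.95 pbw)
  Al2O3: 524.7·0.003000 + 220.5·0.6481 = 144.5 pbw (target 144.5 pbw)
Glass mass check: whole batch net of LOI = 999.9 pbw (the Σ of target masses is 1000 pbw; the stated basis being 1000 pbw — any gap is answer rounding).
Whole-batch sum: Σ batch = 1197 pbw; Σ batch·LOI gives LOI loss = 197.2 pbw; glass ÷ batch gives a yield of 83.53%.

Batch per 1000 pbw fused product:
  orthoboric acid: 229.0 pbw
  silica sand: 524.7 pbw
  minium: 61.34 pbw
  potash: 53.17 pbw
  ZrSiO4: 108.4 pbw
  Al(OH)3: 220.5 pbw
Total batch = 1197 pbw; LOI loss = 197.2 pbw; yield = 83.53%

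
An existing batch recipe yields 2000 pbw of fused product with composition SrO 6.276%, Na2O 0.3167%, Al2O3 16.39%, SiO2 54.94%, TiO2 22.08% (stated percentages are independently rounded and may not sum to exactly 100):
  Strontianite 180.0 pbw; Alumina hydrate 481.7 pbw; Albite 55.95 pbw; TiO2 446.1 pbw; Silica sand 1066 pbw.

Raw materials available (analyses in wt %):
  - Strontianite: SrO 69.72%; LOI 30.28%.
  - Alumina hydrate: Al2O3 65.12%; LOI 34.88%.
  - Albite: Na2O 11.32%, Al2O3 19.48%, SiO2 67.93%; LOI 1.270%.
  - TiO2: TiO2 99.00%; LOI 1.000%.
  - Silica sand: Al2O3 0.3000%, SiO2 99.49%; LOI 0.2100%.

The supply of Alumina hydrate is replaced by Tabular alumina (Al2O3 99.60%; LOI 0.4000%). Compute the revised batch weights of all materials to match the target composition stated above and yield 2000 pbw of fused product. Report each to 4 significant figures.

In-progress results are shown rounded to 4 significant digits in the working. Every computation runs at full float precision through every step; every reported result includes exactly one rounding; derived quantities, including totals, ignition loss, yield, the five compositions, net glass mass, are re-derived from the weighed amounts for 2000 pbw of glass in exact precision, as quoted within question or answer.
Oxide mass targets, per 2000 pbw fused product:
  SrO: 6.276% × 2000 = 125.5 pbw
  Na2O: 0.3167% × 2000 = 6.334 pbw
  Al2O3: 16.39% × 2000 = 327.8 pbw
  SiO2: 54.94% × 2000 = 1099 pbw
  TiO2: 22.08% × 2000 = 441.6 pbw
Verifying the oxide balance from the weights as reported, on the stated basis (summed amounts equal target values modulo rounding of the values):
  SrO: 180.0·0.6972 = 125.5 pbw (target 125.5 pbw)
  Na2O: 55.95·0.1132 = 6.334 pbw (target 6.334 pbw)
  Al2O3: 315.0·0.9960 + 55.95·0.1948 + 1066·0.003000 = 327.8 pbw (target 327.8 pbw)
  SiO2: 55.95·0.6793 + 1066·0.9949 = 1099 pbw (target 1099 pbw)
  TiO2: 446.1·0.9900 = 441.6 pbw (target 441.6 pbw)
The glass-mass cross-check: the batch minus its LOI: 2000 pbw (the targets, summed, come to 2000 pbw; with the basis standing at 2000 pbw — deltas are rounding alone).
Adding the batch up: Σ batch = 2063 pbw; the LOI term Σ batch·LOI equals 63.17 pbw; glass ÷ batch gives a yield of 96.94%.

Revised batch per 2000 pbw fused product:
  Strontianite: 180.0 pbw
  Tabular alumina: 315.0 pbw
  Albite: 55.95 pbw
  TiO2: 446.1 pbw
  Silica sand: 1066 pbw
Total batch = 2063 pbw; LOI loss = 63.17 pbw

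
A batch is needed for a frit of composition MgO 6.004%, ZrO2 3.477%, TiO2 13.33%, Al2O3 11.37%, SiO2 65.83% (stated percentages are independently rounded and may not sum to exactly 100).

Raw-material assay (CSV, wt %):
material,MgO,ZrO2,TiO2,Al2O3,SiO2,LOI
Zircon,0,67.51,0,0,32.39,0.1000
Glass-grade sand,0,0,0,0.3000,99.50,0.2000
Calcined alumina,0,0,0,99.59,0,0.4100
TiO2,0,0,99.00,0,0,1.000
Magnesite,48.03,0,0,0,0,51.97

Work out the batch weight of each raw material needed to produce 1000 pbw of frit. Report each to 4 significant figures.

In-progress results appear, rounded to four significant digits, across the worked steps — every computation runs at full precision from start to finish; every reported number is rounded just once; all derived quantities are rebuilt at exact precision (the five compositions, net glass mass, the totals, yield, LOI) using the weight values on 1000 pbw of glass precisely as stated by the question or the answer.
The oxide mass targets at 1000 pbw frit:
  MgO: 6.004% × 1000 = 60.04 pbw
  ZrO2: 3.477% × 1000 = 34.77 pbw
  TiO2: 13.33% × 1000 = 133.3 pbw
  Al2O3: 11.37% × 1000 = 113.7 pbw
  SiO2: 65.83% × 1000 = 658.3 pbw
Mass-balance tally per oxide from the weights as reported, for the quoted basis mass (every target is met by its sum exact up to rounding of places):
  MgO: 125.0·0.4803 = 60.04 pbw (target 60.04 pbw)
  ZrO2: 51.50·0.6751 = 34.77 pbw (target 34.77 pbw)
  TiO2: 134.6·0.9900 = 133.3 pbw (target 133.3 pbw)
  Al2O3: 644.8·0.003000 + 112.2·0.9959 = 113.7 pbw (target 113.7 pbw)
  SiO2: 51.50·0.3239 + 644.8·0.9950 = 658.3 pbw (target 658.3 pbw)
Glass mass check: net batch after ignition = 1000 pbw (the Σ of target masses is 1000 pbw; basis as stated: 1000 pbw — any gap is answer rounding).
Whole-batch sum: Σ batch = 1068 pbw; LOI removed, Σ of batch·LOI: 68.11 pbw; yield, glass over the total, = 93.62%.

Batch per 1000 pbw frit:
  Zircon: 51.50 pbw
  Glass-grade sand: 644.8 pbw
  Calcined alumina: 112.2 pbw
  TiO2: 134.6 pbw
  Magnesite: 125.0 pbw
Total batch = 1068 pbw; LOI loss = 68.11 pbw; yield = 93.62%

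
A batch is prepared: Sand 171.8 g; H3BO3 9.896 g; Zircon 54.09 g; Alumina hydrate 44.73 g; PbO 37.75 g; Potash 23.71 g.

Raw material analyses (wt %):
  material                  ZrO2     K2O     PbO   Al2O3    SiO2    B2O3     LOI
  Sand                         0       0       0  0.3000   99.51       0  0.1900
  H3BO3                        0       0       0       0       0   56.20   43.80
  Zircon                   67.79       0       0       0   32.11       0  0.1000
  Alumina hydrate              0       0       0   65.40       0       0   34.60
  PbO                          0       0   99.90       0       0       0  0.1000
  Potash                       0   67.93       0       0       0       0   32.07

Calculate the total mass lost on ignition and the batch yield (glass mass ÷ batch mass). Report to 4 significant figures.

LOI loss = 27.83 g; glass = 314.1 g; yield = 91.86%

The working math carries exact precision in all steps. In-progress results are printed rounded to 4 significant digits within the worked lines — every reported value is rounded once only — the derived quantities are rebuilt at full precision (the six compositions, LOI, the totals, glass mass, yield) using the weight values on 314.1 g of glass, exactly as shown in question or answer.
Loss on ignition, line by line:
  Sand: 171.8 × 0.001900 = 0.3264 g
  H3BO3: 9.896 × 0.4380 = 4.334 g
  Zircon: 54.09 × 0.001000 = 0.05409 g
  Alumina hydrate: 44.73 × 0.3460 = 15.48 g
  PbO: 37.75 × 0.001000 = 0.03775 g
  Potash: 23.71 × 0.3207 = 7.604 g
Total LOI = 27.83 g
Glass = batch − LOI = 342.0 − 27.83 = 314.1 g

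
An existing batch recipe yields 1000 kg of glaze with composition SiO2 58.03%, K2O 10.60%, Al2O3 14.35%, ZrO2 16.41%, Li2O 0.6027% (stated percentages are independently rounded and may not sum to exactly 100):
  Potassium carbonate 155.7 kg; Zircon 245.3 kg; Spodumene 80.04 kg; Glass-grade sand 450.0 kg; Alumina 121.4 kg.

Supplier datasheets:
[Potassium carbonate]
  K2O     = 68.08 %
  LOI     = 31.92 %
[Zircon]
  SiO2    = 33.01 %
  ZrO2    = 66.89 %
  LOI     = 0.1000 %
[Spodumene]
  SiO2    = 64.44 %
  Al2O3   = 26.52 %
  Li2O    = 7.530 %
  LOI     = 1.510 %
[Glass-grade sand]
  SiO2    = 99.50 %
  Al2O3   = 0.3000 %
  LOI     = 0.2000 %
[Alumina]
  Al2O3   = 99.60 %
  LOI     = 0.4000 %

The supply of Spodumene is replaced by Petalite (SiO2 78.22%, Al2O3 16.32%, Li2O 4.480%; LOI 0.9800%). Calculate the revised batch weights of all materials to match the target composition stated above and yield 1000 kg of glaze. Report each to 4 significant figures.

Mid-chain values are displayed (rounded to four significant digits) in the working. All arithmetic runs at exact precision all the way through. Each reported number includes exactly one rounding; the derived quantities are computed in full float precision (the totals, five oxide percentages, glass mass, ignition loss, yield) using the weight values per 1000 kg of glass, as quoted within either problem or answer.
The oxide mass targets at 1000 kg glaze:
  SiO2: 58.03% × 1000 = 580.3 kg
  K2O: 10.60% × 1000 = 106.0 kg
  Al2O3: 14.35% × 1000 = 143.5 kg
  ZrO2: 16.41% × 1000 = 164.1 kg
  Li2O: 0.6027% × 1000 = 6.027 kg
Balance tally, oxide-wise, working from each reported weight, relative to the basis at hand (delivered sums recover each target inside rounding margins):
  SiO2: 245.3·0.3301 + 134.5·0.7822 + 396.1·0.9950 = 580.3 kg (target 580.3 kg)
  K2O: 155.7·0.6808 = 106.0 kg (target 106.0 kg)
  Al2O3: 134.5·0.1632 + 396.1·0.003000 + 120.8·0.9960 = 143.5 kg (target 143.5 kg)
  ZrO2: 245.3·0.6689 = 164.1 kg (target 164.1 kg)
  Li2O: 134.5·0.04480 = 6.026 kg (target 6.027 kg)
Glass-mass sanity pass: batch Σ − ignition loss = 999.9 kg (the targets, summed, come to 999.9 kg; the stated basis being 1000 kg — deltas are rounding alone).
Adding the batch up: Σ batch = 1052 kg; ignition loss, Σ(batch × LOI) = 52.54 kg; yield: glass divided by total = 95.01%.

Revised batch per 1000 kg glaze:
  Potassium carbonate: 155.7 kg
  Zircon: 245.3 kg
  Petalite: 134.5 kg
  Glass-grade sand: 396.1 kg
  Alumina: 120.8 kg
Total batch = 1052 kg; LOI loss = 52.54 kg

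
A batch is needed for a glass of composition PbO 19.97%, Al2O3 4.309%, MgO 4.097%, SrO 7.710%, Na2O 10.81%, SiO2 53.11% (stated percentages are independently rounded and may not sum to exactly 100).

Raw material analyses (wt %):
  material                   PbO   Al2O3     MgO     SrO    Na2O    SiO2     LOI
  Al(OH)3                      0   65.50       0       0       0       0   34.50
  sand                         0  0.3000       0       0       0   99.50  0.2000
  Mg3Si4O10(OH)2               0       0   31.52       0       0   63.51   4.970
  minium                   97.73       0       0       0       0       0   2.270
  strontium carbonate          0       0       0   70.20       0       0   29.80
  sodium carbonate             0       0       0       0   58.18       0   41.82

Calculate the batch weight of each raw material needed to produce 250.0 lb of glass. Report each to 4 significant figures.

Full precision is carried at every stage. In-progress results are printed, rounded to four significant digits, when written out. Every reported number receives exactly one rounding — the derived quantities (LOI, totals, yield, the six compositions, net glass mass) are re-derived from the batch weights per 250.0 lb of glass in full float precision as quoted within the question or the answer.
Oxide mass targets, per 250.0 lb glass:
  PbO: 19.97% × 250.0 = 49.92 lb
  Al2O3: 4.309% × 250.0 = 10.77 lb
  MgO: 4.097% × 250.0 = 10.24 lb
  SrO: 7.710% × 250.0 = 19.27 lb
  Na2O: 10.81% × 250.0 = 27.02 lb
  SiO2: 53.11% × 250.0 = 132.8 lb
Balance tally, oxide-wise, with the batch weights as given, against the basis in use (summed amounts equal target values given rounding of the digits):
  PbO: 51.08·0.9773 = 49.92 lb (target 49.92 lb)
  Al2O3: 15.93·0.6550 + 112.7·0.003000 = 10.77 lb (target 10.77 lb)
  MgO: 32.50·0.3152 = 10.24 lb (target 10.24 lb)
  SrO: 27.46·0.7020 = 19.28 lb (target 19.27 lb)
  Na2O: 46.45·0.5818 = 27.02 lb (target 27.02 lb)
  SiO2: 112.7·0.9950 + 32.50·0.6351 = 132.8 lb (target 132.8 lb)
Glass mass check: net batch after ignition = 250.0 lb (summing oxide targets gives 250.0 lb; with the basis standing at 250.0 lb — deltas are rounding alone).
Batch total: Σ batch = 286.1 lb; LOI loss = Σ batch·LOI = 36.10 lb; yield: glass divided by total = 87.38%.

Batch per 250.0 lb glass:
  Al(OH)3: 15.93 lb
  sand: 112.7 lb
  Mg3Si4O10(OH)2: 32.50 lb
  minium: 51.08 lb
  strontium carbonate: 27.46 lb
  sodium carbonate: 46.45 lb
Total batch = 286.1 lb; LOI loss = 36.10 lb; yield = 87.38%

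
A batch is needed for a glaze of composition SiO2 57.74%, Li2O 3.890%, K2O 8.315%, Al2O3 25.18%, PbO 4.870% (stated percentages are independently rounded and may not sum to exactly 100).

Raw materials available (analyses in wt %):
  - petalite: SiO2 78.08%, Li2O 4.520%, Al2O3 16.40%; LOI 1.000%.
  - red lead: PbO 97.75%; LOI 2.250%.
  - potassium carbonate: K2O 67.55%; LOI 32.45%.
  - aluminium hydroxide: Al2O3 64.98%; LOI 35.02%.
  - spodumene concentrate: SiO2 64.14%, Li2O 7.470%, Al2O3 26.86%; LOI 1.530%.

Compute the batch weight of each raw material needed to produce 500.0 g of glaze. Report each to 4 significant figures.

Batch per 500.0 g glaze:
  petalite: 309.9 g
  red lead: 24.91 g
  potassium carbonate: 61.55 g
  aluminium hydroxide: 85.42 g
  spodumene concentrate: 72.86 g
Total batch = 554.6 g; LOI loss = 54.66 g; yield = 90.14%

Each numeric step maintains full float precision in all steps. Working values are shown, rounded to 4 significant digits, between the steps; each reported result is rounded only once. Derived quantities (totals, five oxide percentages, glass mass, ignition loss, the yield) are computed using the weight values per 500.0 g of glass in full precision, exactly as printed in the question or the answer.
The oxide mass targets at 500.0 g glaze:
  SiO2: 57.74% × 500.0 = 288.7 g
  Li2O: 3.890% × 500.0 = 19.45 g
  K2O: 8.315% × 500.0 = 41.58 g
  Al2O3: 25.18% × 500.0 = 125.9 g
  PbO: 4.870% × 500.0 = 24.35 g
Per-oxide balance check working from each reported weight, at the basis given (target by target, the sums agree modulo rounding of the values):
  SiO2: 309.9·0.7808 + 72.86·0.6414 = 288.7 g (target 288.7 g)
  Li2O: 309.9·0.04520 + 72.86·0.07470 = 19.45 g (target 19.45 g)
  K2O: 61.55·0.6755 = 41.58 g (target 41.58 g)
  Al2O3: 309.9·0.1640 + 85.42·0.6498 + 72.86·0.2686 = 125.9 g (target 125.9 g)
  PbO: 24.91·0.9775 = 24.35 g (target 24.35 g)
Glass-mass closure: whole batch net of LOI = 500.0 g (per-oxide target masses sum to 500.0 g; versus the stated basis of 500.0 g — deltas are rounding alone).
Whole-batch sum: Σ batch = 554.6 g; loss to ignition Σ batch·LOI = 54.66 g; as yield: glass ÷ batch → 90.14%.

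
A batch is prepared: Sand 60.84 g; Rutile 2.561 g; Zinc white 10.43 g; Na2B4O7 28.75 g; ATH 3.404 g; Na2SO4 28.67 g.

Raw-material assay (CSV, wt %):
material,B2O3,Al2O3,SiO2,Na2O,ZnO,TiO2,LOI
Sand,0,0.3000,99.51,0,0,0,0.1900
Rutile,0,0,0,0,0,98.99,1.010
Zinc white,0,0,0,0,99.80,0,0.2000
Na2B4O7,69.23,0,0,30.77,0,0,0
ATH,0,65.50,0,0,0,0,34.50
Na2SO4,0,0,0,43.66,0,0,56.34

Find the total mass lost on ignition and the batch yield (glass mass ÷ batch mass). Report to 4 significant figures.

LOI loss = 17.49 g; glass = 117.2 g; yield = 87.01%

Intermediates are shown (rounded to 4 significant digits) across the worked steps — all arithmetic holds full float precision in every operation — every reported value is rounded exactly once. Derived quantities (the totals, net glass mass, the yield, the six compositions, ignition loss) are recomputed at exact precision from the weighed amounts for 117.2 g of glass, precisely as stated by problem or answer.
Material-by-material LOI:
  Sand: 60.84 × 0.001900 = 0.1156 g
  Rutile: 2.561 × 0.01010 = 0.02587 g
  Zinc white: 10.43 × 0.002000 = 0.02086 g
  Na2B4O7: 28.75 × 0 = 0 g
  ATH: 3.404 × 0.3450 = 1.174 g
  Na2SO4: 28.67 × 0.5634 = 16.15 g
Total LOI = 17.49 g
Glass = batch − LOI = 134.7 − 17.49 = 117.2 g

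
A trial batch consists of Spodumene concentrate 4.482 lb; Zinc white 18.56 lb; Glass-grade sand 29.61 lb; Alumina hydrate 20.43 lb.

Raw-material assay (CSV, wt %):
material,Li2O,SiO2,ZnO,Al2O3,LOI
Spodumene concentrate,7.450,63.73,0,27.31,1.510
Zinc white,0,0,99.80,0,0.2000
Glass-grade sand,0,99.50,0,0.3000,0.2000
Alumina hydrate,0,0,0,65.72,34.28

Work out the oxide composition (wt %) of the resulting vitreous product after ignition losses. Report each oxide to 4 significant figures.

Glass mass = 65.91 lb (batch 73.08 − LOI 7.167).
Composition: Li2O 0.5066%, SiO2 49.03%, ZnO 28.10%, Al2O3 22.36%

Each numeric step maintains full float precision at all times. Mid-chain values are printed (rounded to 4 significant figures) across the worked steps. Exactly one rounding lands on each reported result — the derived quantities are computed at exact precision (ignition loss, glass mass, totals, four oxide percentages, the yield) starting from the weights per 65.91 lb of glass, as quoted within the problem or the answer.
Oxide-by-oxide delivered mass:
  Li2O: 4.482·0.07450 = 0.3339 lb
  SiO2: 4.482·0.6373 + 29.61·0.9950 = 32.32 lb
  ZnO: 18.56·0.9980 = 18.52 lb
  Al2O3: 4.482·0.2731 + 29.61·0.003000 + 20.43·0.6572 = 14.74 lb
LOI: 4.482·0.01510 + 18.56·0.002000 + 29.61·0.002000 + 20.43·0.3428 = 7.167 lb
batch − LOI leaves glass = 73.08 − 7.167 = 65.91 lb (matching Σ of the oxides)
each oxide over glass, ×100, is wt %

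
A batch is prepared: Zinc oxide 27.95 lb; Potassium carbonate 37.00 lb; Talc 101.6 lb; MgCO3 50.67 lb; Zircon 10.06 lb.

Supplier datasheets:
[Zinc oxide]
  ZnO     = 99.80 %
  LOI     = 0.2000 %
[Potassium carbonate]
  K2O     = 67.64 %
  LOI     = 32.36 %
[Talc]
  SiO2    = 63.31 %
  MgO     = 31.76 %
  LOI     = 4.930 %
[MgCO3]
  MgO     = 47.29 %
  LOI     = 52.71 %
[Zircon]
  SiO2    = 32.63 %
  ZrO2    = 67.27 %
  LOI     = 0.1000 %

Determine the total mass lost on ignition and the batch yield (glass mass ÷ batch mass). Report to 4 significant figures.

LOI loss = 43.76 lb; glass = 183.5 lb; yield = 80.75%

Working values are printed, with 4-significant-digit rounding, at each printed step — all internal work keeps full float precision end to end — a single rounding finalizes each reported value — derived quantities are carried from the batch weights per 183.5 lb of glass in full float precision (LOI, glass mass, five oxide percentages, totals, the yield) exactly as printed in the problem or answer text.
Each material's LOI contribution:
  Zinc oxide: 27.95 × 0.002000 = 0.05590 lb
  Potassium carbonate: 37.00 × 0.3236 = 11.97 lb
  Talc: 101.6 × 0.04930 = 5.009 lb
  MgCO3: 50.67 × 0.5271 = 26.71 lb
  Zircon: 10.06 × 0.001000 = 0.01006 lb
Total LOI = 43.76 lb
Glass = batch − LOI = 227.3 − 43.76 = 183.5 lb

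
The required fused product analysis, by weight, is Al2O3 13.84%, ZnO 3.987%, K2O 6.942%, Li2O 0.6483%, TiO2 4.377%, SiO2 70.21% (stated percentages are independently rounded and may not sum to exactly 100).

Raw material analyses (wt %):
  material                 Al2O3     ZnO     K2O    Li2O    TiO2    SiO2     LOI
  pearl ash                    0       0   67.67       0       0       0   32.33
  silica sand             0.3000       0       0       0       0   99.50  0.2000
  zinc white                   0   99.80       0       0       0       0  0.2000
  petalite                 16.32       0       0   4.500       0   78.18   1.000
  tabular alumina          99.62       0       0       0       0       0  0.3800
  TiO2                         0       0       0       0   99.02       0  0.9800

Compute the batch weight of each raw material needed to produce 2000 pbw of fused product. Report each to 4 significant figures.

Mid-chain values are shown (rounded to 4 significant digits) alongside each step — all arithmetic carries full float precision at all times; each reported value carries a single rounding. All derived quantities, which include LOI, the yield, totals, the six compositions, glass mass, are carried at exact precision, as given in the problem or the answer, starting from the weights at 2000 pbw of glass.
Per-oxide target masses for 2000 pbw fused product:
  Al2O3: 13.84% × 2000 = 276.8 pbw
  ZnO: 3.987% × 2000 = 79.74 pbw
  K2O: 6.942% × 2000 = 138.8 pbw
  Li2O: 0.6483% × 2000 = 12.97 pbw
  TiO2: 4.377% × 2000 = 87.54 pbw
  SiO2: 70.21% × 2000 = 1404 pbw
Mass-balance tally per oxide on the weights just shown, under the basis named above (sum by sum, the targets are met exact up to rounding of places):
  Al2O3: 1185·0.003000 + 288.1·0.1632 + 227.1·0.9962 = 276.8 pbw (target 276.8 pbw)
  ZnO: 79.90·0.9980 = 79.74 pbw (target 79.74 pbw)
  K2O: 205.2·0.6767 = 138.9 pbw (target 138.8 pbw)
  Li2O: 288.1·0.04500 = 12.96 pbw (target 12.97 pbw)
  TiO2: 88.41·0.9902 = 87.54 pbw (target 87.54 pbw)
  SiO2: 1185·0.9950 + 288.1·0.7818 = 1404 pbw (target 1404 pbw)
Glass-mass sanity pass: total charge less LOI = 2000 pbw (targets for the oxides total 2000 pbw; stated basis 2000 pbw — deltas are rounding alone).
Adding the batch up: Σ batch = 2074 pbw; loss to ignition Σ batch·LOI = 73.48 pbw; the yield ratio, glass ÷ batch: 96.46%.

Batch per 2000 pbw fused product:
  pearl ash: 205.2 pbw
  silica sand: 1185 pbw
  zinc white: 79.90 pbw
  petalite: 288.1 pbw
  tabular alumina: 227.1 pbw
  TiO2: 88.41 pbw
Total batch = 2074 pbw; LOI loss = 73.48 pbw; yield = 96.46%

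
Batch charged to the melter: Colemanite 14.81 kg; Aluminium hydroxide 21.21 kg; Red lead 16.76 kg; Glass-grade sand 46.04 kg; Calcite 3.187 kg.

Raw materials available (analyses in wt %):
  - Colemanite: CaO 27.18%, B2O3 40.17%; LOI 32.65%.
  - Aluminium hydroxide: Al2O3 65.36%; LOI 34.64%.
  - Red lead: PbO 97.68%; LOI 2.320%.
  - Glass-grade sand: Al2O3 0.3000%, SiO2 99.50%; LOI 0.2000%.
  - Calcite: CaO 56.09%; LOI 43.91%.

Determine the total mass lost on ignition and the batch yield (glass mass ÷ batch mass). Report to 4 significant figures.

LOI loss = 14.06 kg; glass = 87.94 kg; yield = 86.21%

Full float precision is carried from first step to last; mid-chain values are shown rounded to four significant digits alongside each step — every reported result is rounded a single time — the derived quantities (LOI, glass mass, the yield, the totals, five oxide percentages) are computed in full float precision from the batch weights for 87.94 kg of glass, as quoted within the question or the answer.
LOI of each material in turn:
  Colemanite: 14.81 × 0.3265 = 4.835 kg
  Aluminium hydroxide: 21.21 × 0.3464 = 7.347 kg
  Red lead: 16.76 × 0.02320 = 0.3888 kg
  Glass-grade sand: 46.04 × 0.002000 = 0.09208 kg
  Calcite: 3.187 × 0.4391 = 1.399 kg
Total LOI = 14.06 kg
Glass = batch − LOI = 102.0 − 14.06 = 87.94 kg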